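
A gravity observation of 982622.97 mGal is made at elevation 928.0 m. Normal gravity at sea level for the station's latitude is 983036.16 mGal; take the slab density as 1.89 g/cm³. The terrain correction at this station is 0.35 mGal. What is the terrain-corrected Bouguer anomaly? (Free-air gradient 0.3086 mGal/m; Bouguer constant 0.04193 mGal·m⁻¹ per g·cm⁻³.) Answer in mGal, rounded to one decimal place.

-200.0

Free-air correction = 0.3086 × 928.0 = 286.38 mGal
Free-air anomaly = 982622.97 − 983036.16 + (286.38) = -126.81 mGal
Bouguer slab correction = 0.04193 × 1.89 × 928.0 = 73.54 mGal
Simple Bouguer anomaly = -126.81 − (73.54) = -200.35 mGal
Complete Bouguer anomaly = -200.35 + 0.35 = -200.00 mGal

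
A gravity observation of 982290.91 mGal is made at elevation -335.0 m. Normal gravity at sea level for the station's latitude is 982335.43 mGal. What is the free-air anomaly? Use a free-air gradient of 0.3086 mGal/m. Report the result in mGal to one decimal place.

-147.9

Free-air correction = 0.3086 × -335.0 = -103.38 mGal
Free-air anomaly = 982290.91 − 982335.43 + (-103.38) = -147.90 mGal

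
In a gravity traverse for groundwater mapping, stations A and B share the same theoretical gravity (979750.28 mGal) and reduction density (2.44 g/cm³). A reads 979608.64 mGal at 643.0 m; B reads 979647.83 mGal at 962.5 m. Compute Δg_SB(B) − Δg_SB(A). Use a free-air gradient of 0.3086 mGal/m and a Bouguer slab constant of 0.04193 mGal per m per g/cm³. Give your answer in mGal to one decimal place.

Δg_SB(A) = 979608.64 − 979750.28 + 0.3086×643.0 − 0.04193×2.44×643.0 = -9.00 mGal
Δg_SB(B) = 979647.83 − 979750.28 + 0.3086×962.5 − 0.04193×2.44×962.5 = 96.10 mGal
Difference = 96.10 − (-9.00) = 105.10 mGal

105.1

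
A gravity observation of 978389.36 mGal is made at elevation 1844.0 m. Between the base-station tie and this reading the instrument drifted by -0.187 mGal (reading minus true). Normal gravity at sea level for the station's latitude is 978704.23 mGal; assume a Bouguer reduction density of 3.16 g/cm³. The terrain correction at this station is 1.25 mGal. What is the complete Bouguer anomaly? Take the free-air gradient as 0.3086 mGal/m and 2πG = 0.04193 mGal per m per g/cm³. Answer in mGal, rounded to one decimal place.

Drift-corrected reading = 978389.36 − (-0.187) = 978389.547 mGal
Free-air correction = 0.3086 × 1844.0 = 569.06 mGal
Free-air anomaly = 978389.547 − 978704.23 + (569.06) = 254.377 mGal
Bouguer slab correction = 0.04193 × 3.16 × 1844.0 = 244.33 mGal
Simple Bouguer anomaly = 254.377 − (244.33) = 10.047 mGal
Complete Bouguer anomaly = 10.047 + 1.25 = 11.297 mGal

11.3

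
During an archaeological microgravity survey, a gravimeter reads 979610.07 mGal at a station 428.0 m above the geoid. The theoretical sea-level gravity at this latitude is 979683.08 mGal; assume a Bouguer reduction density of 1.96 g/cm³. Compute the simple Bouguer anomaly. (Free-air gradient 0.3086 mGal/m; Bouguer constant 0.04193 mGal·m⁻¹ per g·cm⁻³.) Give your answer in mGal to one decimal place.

Free-air correction = 0.3086 × 428.0 = 132.08 mGal
Free-air anomaly = 979610.07 − 979683.08 + (132.08) = 59.07 mGal
Bouguer slab correction = 0.04193 × 1.96 × 428.0 = 35.17 mGal
Simple Bouguer anomaly = 59.07 − (35.17) = 23.90 mGal

23.9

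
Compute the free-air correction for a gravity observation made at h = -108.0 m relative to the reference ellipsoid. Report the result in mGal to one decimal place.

Free-air correction = 0.3086 × -108.0 = -33.3 mGal

-33.3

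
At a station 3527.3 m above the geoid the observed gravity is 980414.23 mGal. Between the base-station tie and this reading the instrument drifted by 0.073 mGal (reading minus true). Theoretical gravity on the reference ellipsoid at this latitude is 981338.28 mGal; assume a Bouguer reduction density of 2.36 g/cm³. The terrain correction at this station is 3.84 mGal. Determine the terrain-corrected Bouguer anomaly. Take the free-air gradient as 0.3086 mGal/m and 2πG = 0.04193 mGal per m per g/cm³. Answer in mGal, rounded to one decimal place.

Drift-corrected reading = 980414.23 − (0.073) = 980414.157 mGal
Free-air correction = 0.3086 × 3527.3 = 1088.52 mGal
Free-air anomaly = 980414.157 − 981338.28 + (1088.52) = 164.397 mGal
Bouguer slab correction = 0.04193 × 2.36 × 3527.3 = 349.04 mGal
Simple Bouguer anomaly = 164.397 − (349.04) = -184.643 mGal
Complete Bouguer anomaly = -184.643 + 3.84 = -180.803 mGal

-180.8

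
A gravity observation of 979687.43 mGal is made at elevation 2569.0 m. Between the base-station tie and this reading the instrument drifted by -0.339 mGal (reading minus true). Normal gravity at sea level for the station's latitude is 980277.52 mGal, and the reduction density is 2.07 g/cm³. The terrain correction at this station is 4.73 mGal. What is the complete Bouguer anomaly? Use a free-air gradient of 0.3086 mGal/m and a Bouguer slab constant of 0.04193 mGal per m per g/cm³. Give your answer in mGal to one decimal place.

Drift-corrected reading = 979687.43 − (-0.339) = 979687.769 mGal
Free-air correction = 0.3086 × 2569.0 = 792.79 mGal
Free-air anomaly = 979687.769 − 980277.52 + (792.79) = 203.039 mGal
Bouguer slab correction = 0.04193 × 2.07 × 2569.0 = 222.98 mGal
Simple Bouguer anomaly = 203.039 − (222.98) = -19.941 mGal
Complete Bouguer anomaly = -19.941 + 4.73 = -15.211 mGal

-15.2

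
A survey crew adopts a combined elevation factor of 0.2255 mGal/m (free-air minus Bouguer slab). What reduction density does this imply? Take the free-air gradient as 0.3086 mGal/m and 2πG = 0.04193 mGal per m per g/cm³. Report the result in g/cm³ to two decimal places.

0.2255 = 0.3086 − 0.04193 × ρ
ρ = (0.3086 − 0.2255) / 0.04193 = 1.98 g/cm³

1.98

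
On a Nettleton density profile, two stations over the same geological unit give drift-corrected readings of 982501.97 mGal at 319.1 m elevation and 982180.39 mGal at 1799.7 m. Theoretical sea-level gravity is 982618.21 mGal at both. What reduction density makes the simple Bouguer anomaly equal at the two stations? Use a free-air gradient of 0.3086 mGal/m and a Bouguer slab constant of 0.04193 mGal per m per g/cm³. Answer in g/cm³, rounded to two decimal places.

Δg_obs = 982180.39 − 982501.97 = -321.58 mGal over Δh = 1799.7 − 319.1 = 1480.6 m
Equal Bouguer anomalies ⇒ Δg_obs + (0.3086 − 0.04193ρ)·Δh = 0
0.3086 − 0.04193ρ = −Δg_obs/Δh = 0.21720
ρ = (0.3086 − 0.21720) / 0.04193 = 2.18 g/cm³

2.18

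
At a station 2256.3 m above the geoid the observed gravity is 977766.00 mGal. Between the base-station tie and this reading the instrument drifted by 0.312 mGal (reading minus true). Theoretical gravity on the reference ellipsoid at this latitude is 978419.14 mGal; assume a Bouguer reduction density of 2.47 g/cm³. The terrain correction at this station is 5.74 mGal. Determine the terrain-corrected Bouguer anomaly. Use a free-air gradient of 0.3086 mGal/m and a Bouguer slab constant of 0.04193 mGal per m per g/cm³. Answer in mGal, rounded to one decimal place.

Drift-corrected reading = 977766.00 − (0.312) = 977765.688 mGal
Free-air correction = 0.3086 × 2256.3 = 696.29 mGal
Free-air anomaly = 977765.688 − 978419.14 + (696.29) = 42.838 mGal
Bouguer slab correction = 0.04193 × 2.47 × 2256.3 = 233.68 mGal
Simple Bouguer anomaly = 42.838 − (233.68) = -190.842 mGal
Complete Bouguer anomaly = -190.842 + 5.74 = -185.102 mGal

-185.1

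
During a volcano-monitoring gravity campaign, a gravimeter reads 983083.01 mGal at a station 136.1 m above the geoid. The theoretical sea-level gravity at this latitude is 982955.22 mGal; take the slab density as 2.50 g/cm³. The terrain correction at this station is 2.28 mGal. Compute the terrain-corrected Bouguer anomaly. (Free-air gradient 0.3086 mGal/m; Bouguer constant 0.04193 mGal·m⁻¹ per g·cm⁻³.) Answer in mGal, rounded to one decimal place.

Free-air correction = 0.3086 × 136.1 = 42.00 mGal
Free-air anomaly = 983083.01 − 982955.22 + (42.00) = 169.79 mGal
Bouguer slab correction = 0.04193 × 2.50 × 136.1 = 14.27 mGal
Simple Bouguer anomaly = 169.79 − (14.27) = 155.52 mGal
Complete Bouguer anomaly = 155.52 + 2.28 = 157.80 mGal

157.8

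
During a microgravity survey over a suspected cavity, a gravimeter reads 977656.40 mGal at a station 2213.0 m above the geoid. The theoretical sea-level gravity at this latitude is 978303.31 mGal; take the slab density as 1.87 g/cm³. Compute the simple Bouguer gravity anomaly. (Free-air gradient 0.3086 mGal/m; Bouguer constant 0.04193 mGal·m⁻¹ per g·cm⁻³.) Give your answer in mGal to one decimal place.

Free-air correction = 0.3086 × 2213.0 = 682.93 mGal
Free-air anomaly = 977656.40 − 978303.31 + (682.93) = 36.02 mGal
Bouguer slab correction = 0.04193 × 1.87 × 2213.0 = 173.52 mGal
Simple Bouguer anomaly = 36.02 − (173.52) = -137.50 mGal

-137.5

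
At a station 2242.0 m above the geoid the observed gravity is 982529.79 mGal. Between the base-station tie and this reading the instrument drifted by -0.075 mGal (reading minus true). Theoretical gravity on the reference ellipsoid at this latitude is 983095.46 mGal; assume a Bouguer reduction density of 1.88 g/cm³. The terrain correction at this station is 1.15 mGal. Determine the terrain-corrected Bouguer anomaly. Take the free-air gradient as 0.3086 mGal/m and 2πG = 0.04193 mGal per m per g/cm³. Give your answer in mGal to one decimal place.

-49.3

Drift-corrected reading = 982529.79 − (-0.075) = 982529.865 mGal
Free-air correction = 0.3086 × 2242.0 = 691.88 mGal
Free-air anomaly = 982529.865 − 983095.46 + (691.88) = 126.285 mGal
Bouguer slab correction = 0.04193 × 1.88 × 2242.0 = 176.73 mGal
Simple Bouguer anomaly = 126.285 − (176.73) = -50.445 mGal
Complete Bouguer anomaly = -50.445 + 1.15 = -49.295 mGal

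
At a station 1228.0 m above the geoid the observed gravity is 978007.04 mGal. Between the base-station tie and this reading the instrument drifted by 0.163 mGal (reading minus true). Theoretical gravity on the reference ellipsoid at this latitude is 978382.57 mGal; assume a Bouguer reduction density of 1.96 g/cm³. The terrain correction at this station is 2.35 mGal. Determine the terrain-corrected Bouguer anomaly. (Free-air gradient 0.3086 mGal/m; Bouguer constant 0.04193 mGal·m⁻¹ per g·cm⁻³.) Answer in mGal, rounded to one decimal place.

Drift-corrected reading = 978007.04 − (0.163) = 978006.877 mGal
Free-air correction = 0.3086 × 1228.0 = 378.96 mGal
Free-air anomaly = 978006.877 − 978382.57 + (378.96) = 3.267 mGal
Bouguer slab correction = 0.04193 × 1.96 × 1228.0 = 100.92 mGal
Simple Bouguer anomaly = 3.267 − (100.92) = -97.653 mGal
Complete Bouguer anomaly = -97.653 + 2.35 = -95.303 mGal

-95.3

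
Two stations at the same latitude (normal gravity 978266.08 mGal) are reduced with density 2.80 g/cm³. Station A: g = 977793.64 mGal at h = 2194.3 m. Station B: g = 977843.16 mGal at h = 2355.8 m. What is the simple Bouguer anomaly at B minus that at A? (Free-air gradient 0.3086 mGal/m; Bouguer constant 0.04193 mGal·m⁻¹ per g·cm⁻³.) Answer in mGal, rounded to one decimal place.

80.4

Δg_SB(A) = 977793.64 − 978266.08 + 0.3086×2194.3 − 0.04193×2.80×2194.3 = -52.90 mGal
Δg_SB(B) = 977843.16 − 978266.08 + 0.3086×2355.8 − 0.04193×2.80×2355.8 = 27.50 mGal
Difference = 27.50 − (-52.90) = 80.40 mGal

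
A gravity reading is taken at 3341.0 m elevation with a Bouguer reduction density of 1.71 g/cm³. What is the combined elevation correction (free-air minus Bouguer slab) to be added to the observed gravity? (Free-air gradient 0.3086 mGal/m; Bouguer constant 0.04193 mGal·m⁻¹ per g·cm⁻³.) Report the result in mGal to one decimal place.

Combined gradient = 0.3086 − 0.04193 × 1.71 = 0.2368997 mGal/m
Combined elevation correction = 0.2368997 × 3341.0 = 791.5 mGal

791.5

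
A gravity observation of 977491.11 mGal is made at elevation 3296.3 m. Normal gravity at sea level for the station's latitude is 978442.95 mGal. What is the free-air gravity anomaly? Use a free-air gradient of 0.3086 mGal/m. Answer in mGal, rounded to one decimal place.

Free-air correction = 0.3086 × 3296.3 = 1017.24 mGal
Free-air anomaly = 977491.11 − 978442.95 + (1017.24) = 65.40 mGal

65.4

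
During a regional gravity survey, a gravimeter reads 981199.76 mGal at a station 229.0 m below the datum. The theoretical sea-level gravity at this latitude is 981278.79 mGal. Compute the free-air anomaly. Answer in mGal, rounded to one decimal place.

-149.7

Free-air correction = 0.3086 × -229.0 = -70.67 mGal
Free-air anomaly = 981199.76 − 981278.79 + (-70.67) = -149.70 mGal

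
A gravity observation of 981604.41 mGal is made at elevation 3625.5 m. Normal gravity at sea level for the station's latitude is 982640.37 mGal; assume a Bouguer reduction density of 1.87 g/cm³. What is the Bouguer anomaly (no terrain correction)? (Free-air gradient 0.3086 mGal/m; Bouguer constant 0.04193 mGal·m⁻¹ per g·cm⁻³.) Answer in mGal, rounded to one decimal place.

-201.4

Free-air correction = 0.3086 × 3625.5 = 1118.83 mGal
Free-air anomaly = 981604.41 − 982640.37 + (1118.83) = 82.87 mGal
Bouguer slab correction = 0.04193 × 1.87 × 3625.5 = 284.27 mGal
Simple Bouguer anomaly = 82.87 − (284.27) = -201.40 mGal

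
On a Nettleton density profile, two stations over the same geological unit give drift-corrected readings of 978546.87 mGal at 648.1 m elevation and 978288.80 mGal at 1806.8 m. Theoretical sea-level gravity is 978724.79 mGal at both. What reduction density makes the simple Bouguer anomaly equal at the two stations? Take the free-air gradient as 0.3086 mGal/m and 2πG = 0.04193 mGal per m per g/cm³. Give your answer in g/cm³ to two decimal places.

2.05

Δg_obs = 978288.80 − 978546.87 = -258.07 mGal over Δh = 1806.8 − 648.1 = 1158.7 m
Equal Bouguer anomalies ⇒ Δg_obs + (0.3086 − 0.04193ρ)·Δh = 0
0.3086 − 0.04193ρ = −Δg_obs/Δh = 0.22272
ρ = (0.3086 − 0.22272) / 0.04193 = 2.05 g/cm³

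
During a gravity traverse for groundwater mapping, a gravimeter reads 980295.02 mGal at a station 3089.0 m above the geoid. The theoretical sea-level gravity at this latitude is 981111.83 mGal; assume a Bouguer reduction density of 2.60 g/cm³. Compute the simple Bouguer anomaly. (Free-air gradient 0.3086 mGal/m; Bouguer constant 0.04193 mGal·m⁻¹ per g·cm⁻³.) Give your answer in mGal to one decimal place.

-200.3

Free-air correction = 0.3086 × 3089.0 = 953.27 mGal
Free-air anomaly = 980295.02 − 981111.83 + (953.27) = 136.46 mGal
Bouguer slab correction = 0.04193 × 2.60 × 3089.0 = 336.76 mGal
Simple Bouguer anomaly = 136.46 − (336.76) = -200.30 mGal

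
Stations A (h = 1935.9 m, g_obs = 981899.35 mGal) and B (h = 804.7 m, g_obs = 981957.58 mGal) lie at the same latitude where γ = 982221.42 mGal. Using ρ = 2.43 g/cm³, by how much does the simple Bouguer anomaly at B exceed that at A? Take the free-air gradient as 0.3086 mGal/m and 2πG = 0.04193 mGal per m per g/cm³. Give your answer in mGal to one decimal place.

Δg_SB(A) = 981899.35 − 982221.42 + 0.3086×1935.9 − 0.04193×2.43×1935.9 = 78.10 mGal
Δg_SB(B) = 981957.58 − 982221.42 + 0.3086×804.7 − 0.04193×2.43×804.7 = -97.50 mGal
Difference = -97.50 − (78.10) = -175.60 mGal

-175.6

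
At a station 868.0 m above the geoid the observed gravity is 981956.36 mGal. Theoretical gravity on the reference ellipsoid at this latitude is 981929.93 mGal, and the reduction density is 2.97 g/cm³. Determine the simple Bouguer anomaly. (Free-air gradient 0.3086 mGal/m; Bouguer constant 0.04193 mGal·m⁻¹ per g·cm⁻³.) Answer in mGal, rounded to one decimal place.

186.2

Free-air correction = 0.3086 × 868.0 = 267.86 mGal
Free-air anomaly = 981956.36 − 981929.93 + (267.86) = 294.29 mGal
Bouguer slab correction = 0.04193 × 2.97 × 868.0 = 108.09 mGal
Simple Bouguer anomaly = 294.29 − (108.09) = 186.20 mGal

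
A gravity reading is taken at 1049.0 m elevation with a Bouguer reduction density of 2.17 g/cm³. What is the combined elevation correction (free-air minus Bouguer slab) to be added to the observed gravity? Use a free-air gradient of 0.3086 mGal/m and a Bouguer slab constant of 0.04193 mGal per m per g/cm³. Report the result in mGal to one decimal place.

228.3

Combined gradient = 0.3086 − 0.04193 × 2.17 = 0.2176119 mGal/m
Combined elevation correction = 0.2176119 × 1049.0 = 228.3 mGal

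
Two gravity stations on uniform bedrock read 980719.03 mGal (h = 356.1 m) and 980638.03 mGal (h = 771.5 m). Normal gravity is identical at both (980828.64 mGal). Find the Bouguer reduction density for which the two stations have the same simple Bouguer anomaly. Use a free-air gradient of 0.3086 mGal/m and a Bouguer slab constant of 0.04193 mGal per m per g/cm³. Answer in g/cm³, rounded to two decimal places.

Δg_obs = 980638.03 − 980719.03 = -81.00 mGal over Δh = 771.5 − 356.1 = 415.4 m
Equal Bouguer anomalies ⇒ Δg_obs + (0.3086 − 0.04193ρ)·Δh = 0
0.3086 − 0.04193ρ = −Δg_obs/Δh = 0.19499
ρ = (0.3086 − 0.19499) / 0.04193 = 2.71 g/cm³

2.71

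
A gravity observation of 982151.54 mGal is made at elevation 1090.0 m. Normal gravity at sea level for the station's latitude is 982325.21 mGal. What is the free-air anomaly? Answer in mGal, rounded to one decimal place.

162.7

Free-air correction = 0.3086 × 1090.0 = 336.37 mGal
Free-air anomaly = 982151.54 − 982325.21 + (336.37) = 162.70 mGal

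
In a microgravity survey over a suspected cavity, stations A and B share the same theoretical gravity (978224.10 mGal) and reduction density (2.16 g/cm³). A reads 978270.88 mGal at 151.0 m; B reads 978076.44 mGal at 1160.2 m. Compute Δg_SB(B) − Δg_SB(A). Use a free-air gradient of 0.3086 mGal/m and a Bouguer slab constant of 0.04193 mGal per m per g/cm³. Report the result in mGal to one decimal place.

Δg_SB(A) = 978270.88 − 978224.10 + 0.3086×151.0 − 0.04193×2.16×151.0 = 79.70 mGal
Δg_SB(B) = 978076.44 − 978224.10 + 0.3086×1160.2 − 0.04193×2.16×1160.2 = 105.30 mGal
Difference = 105.30 − (79.70) = 25.60 mGal

25.6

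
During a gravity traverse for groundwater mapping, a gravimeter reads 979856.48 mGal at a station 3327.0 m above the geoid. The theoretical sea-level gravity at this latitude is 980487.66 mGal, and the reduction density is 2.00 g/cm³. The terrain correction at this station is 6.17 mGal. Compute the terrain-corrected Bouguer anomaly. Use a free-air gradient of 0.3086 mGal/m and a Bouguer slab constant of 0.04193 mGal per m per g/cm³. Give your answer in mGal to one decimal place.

Free-air correction = 0.3086 × 3327.0 = 1026.71 mGal
Free-air anomaly = 979856.48 − 980487.66 + (1026.71) = 395.53 mGal
Bouguer slab correction = 0.04193 × 2.00 × 3327.0 = 279.00 mGal
Simple Bouguer anomaly = 395.53 − (279.00) = 116.53 mGal
Complete Bouguer anomaly = 116.53 + 6.17 = 122.70 mGal

122.7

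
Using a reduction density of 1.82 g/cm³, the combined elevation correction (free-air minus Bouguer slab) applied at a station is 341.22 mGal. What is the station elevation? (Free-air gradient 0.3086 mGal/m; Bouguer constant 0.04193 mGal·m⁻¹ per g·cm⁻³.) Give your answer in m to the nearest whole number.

Combined gradient = 0.3086 − 0.04193 × 1.82 = 0.2322874 mGal/m
h = 341.22 / 0.2322874 = 1468.96 m

1469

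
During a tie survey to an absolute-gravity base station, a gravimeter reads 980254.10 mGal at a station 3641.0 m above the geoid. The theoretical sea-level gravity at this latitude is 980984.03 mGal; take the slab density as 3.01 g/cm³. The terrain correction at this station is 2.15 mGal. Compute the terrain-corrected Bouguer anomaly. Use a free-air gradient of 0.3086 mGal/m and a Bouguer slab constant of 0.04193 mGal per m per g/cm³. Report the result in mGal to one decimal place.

Free-air correction = 0.3086 × 3641.0 = 1123.61 mGal
Free-air anomaly = 980254.10 − 980984.03 + (1123.61) = 393.68 mGal
Bouguer slab correction = 0.04193 × 3.01 × 3641.0 = 459.53 mGal
Simple Bouguer anomaly = 393.68 − (459.53) = -65.85 mGal
Complete Bouguer anomaly = -65.85 + 2.15 = -63.70 mGal

-63.7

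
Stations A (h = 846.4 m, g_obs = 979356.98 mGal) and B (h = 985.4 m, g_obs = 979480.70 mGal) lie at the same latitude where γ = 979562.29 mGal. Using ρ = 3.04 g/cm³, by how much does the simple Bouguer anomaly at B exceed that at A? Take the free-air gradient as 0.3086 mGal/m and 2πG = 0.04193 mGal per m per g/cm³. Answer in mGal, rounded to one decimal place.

Δg_SB(A) = 979356.98 − 979562.29 + 0.3086×846.4 − 0.04193×3.04×846.4 = -52.00 mGal
Δg_SB(B) = 979480.70 − 979562.29 + 0.3086×985.4 − 0.04193×3.04×985.4 = 96.90 mGal
Difference = 96.90 − (-52.00) = 148.90 mGal

148.9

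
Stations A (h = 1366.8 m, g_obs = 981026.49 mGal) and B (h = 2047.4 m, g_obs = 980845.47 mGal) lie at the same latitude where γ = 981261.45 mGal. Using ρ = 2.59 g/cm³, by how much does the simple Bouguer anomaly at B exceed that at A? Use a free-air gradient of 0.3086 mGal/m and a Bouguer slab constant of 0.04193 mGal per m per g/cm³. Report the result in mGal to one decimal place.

Δg_SB(A) = 981026.49 − 981261.45 + 0.3086×1366.8 − 0.04193×2.59×1366.8 = 38.40 mGal
Δg_SB(B) = 980845.47 − 981261.45 + 0.3086×2047.4 − 0.04193×2.59×2047.4 = -6.50 mGal
Difference = -6.50 − (38.40) = -44.90 mGal

-44.9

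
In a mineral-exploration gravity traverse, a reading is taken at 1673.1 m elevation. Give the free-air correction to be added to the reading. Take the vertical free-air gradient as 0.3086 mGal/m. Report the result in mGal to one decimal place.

516.3

Free-air correction = 0.3086 × 1673.1 = 516.3 mGal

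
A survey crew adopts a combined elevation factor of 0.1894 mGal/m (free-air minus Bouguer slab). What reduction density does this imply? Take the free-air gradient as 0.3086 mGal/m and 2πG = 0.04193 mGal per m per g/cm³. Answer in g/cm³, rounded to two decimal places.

0.1894 = 0.3086 − 0.04193 × ρ
ρ = (0.3086 − 0.1894) / 0.04193 = 2.84 g/cm³

2.84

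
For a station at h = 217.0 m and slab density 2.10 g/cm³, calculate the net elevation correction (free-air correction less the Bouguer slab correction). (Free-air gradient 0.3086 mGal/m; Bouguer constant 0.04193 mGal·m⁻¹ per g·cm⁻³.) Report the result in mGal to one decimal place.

Combined gradient = 0.3086 − 0.04193 × 2.10 = 0.2205470 mGal/m
Combined elevation correction = 0.2205470 × 217.0 = 47.9 mGal

47.9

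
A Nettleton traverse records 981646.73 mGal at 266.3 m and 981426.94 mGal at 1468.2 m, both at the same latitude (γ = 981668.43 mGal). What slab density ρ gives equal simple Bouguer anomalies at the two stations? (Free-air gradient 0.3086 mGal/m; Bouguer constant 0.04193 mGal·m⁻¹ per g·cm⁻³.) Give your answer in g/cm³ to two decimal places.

Δg_obs = 981426.94 − 981646.73 = -219.79 mGal over Δh = 1468.2 − 266.3 = 1201.9 m
Equal Bouguer anomalies ⇒ Δg_obs + (0.3086 − 0.04193ρ)·Δh = 0
0.3086 − 0.04193ρ = −Δg_obs/Δh = 0.18287
ρ = (0.3086 − 0.18287) / 0.04193 = 3.00 g/cm³

3.00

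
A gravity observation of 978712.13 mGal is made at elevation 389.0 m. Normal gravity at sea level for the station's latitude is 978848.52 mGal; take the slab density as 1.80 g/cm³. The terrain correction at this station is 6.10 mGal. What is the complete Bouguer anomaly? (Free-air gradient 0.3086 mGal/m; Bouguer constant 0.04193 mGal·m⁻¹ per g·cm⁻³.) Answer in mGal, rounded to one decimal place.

Free-air correction = 0.3086 × 389.0 = 120.05 mGal
Free-air anomaly = 978712.13 − 978848.52 + (120.05) = -16.34 mGal
Bouguer slab correction = 0.04193 × 1.80 × 389.0 = 29.36 mGal
Simple Bouguer anomaly = -16.34 − (29.36) = -45.70 mGal
Complete Bouguer anomaly = -45.70 + 6.10 = -39.60 mGal

-39.6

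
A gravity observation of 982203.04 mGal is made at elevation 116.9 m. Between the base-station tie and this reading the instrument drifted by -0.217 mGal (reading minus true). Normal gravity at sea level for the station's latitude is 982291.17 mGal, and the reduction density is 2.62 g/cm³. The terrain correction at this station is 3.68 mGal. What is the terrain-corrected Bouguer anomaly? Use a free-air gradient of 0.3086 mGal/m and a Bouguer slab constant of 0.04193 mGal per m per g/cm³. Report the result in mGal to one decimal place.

Drift-corrected reading = 982203.04 − (-0.217) = 982203.257 mGal
Free-air correction = 0.3086 × 116.9 = 36.08 mGal
Free-air anomaly = 982203.257 − 982291.17 + (36.08) = -51.833 mGal
Bouguer slab correction = 0.04193 × 2.62 × 116.9 = 12.84 mGal
Simple Bouguer anomaly = -51.833 − (12.84) = -64.673 mGal
Complete Bouguer anomaly = -64.673 + 3.68 = -60.993 mGal

-61.0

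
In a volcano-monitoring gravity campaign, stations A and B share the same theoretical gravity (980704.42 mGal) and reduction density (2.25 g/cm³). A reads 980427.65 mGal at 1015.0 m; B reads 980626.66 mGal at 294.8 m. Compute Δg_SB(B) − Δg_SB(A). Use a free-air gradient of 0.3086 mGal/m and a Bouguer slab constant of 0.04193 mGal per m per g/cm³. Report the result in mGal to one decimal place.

44.7

Δg_SB(A) = 980427.65 − 980704.42 + 0.3086×1015.0 − 0.04193×2.25×1015.0 = -59.30 mGal
Δg_SB(B) = 980626.66 − 980704.42 + 0.3086×294.8 − 0.04193×2.25×294.8 = -14.60 mGal
Difference = -14.60 − (-59.30) = 44.70 mGal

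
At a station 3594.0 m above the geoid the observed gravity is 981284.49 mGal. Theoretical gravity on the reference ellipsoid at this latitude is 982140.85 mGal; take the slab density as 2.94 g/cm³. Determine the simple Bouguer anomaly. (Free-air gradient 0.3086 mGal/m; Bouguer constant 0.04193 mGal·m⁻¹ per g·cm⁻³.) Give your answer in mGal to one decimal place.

-190.3

Free-air correction = 0.3086 × 3594.0 = 1109.11 mGal
Free-air anomaly = 981284.49 − 982140.85 + (1109.11) = 252.75 mGal
Bouguer slab correction = 0.04193 × 2.94 × 3594.0 = 443.05 mGal
Simple Bouguer anomaly = 252.75 − (443.05) = -190.30 mGal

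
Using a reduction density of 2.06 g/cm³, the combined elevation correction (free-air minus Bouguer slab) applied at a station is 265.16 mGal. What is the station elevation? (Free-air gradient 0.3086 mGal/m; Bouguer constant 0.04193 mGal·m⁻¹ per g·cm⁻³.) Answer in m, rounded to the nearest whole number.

1193

Combined gradient = 0.3086 − 0.04193 × 2.06 = 0.2222242 mGal/m
h = 265.16 / 0.2222242 = 1193.21 m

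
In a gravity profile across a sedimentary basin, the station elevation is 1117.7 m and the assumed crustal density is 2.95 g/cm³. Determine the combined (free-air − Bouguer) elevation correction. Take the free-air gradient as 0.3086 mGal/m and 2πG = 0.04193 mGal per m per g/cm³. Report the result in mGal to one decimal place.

Combined gradient = 0.3086 − 0.04193 × 2.95 = 0.1849065 mGal/m
Combined elevation correction = 0.1849065 × 1117.7 = 206.7 mGal

206.7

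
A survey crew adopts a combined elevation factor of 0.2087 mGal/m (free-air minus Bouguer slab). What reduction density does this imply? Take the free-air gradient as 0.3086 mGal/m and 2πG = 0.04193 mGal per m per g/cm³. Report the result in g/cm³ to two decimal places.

0.2087 = 0.3086 − 0.04193 × ρ
ρ = (0.3086 − 0.2087) / 0.04193 = 2.38 g/cm³

2.38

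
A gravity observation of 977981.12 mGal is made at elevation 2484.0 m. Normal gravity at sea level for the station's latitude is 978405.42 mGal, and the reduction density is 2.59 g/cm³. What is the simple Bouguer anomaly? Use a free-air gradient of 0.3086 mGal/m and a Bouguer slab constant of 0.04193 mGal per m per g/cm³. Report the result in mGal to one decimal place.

72.5

Free-air correction = 0.3086 × 2484.0 = 766.56 mGal
Free-air anomaly = 977981.12 − 978405.42 + (766.56) = 342.26 mGal
Bouguer slab correction = 0.04193 × 2.59 × 2484.0 = 269.76 mGal
Simple Bouguer anomaly = 342.26 − (269.76) = 72.50 mGal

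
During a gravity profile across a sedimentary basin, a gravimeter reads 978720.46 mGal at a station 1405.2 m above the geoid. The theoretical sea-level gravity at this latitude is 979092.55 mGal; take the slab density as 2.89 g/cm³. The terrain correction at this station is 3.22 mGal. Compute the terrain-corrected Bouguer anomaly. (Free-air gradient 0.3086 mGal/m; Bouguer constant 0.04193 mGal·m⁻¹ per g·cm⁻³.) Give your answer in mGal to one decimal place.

Free-air correction = 0.3086 × 1405.2 = 433.64 mGal
Free-air anomaly = 978720.46 − 979092.55 + (433.64) = 61.55 mGal
Bouguer slab correction = 0.04193 × 2.89 × 1405.2 = 170.28 mGal
Simple Bouguer anomaly = 61.55 − (170.28) = -108.73 mGal
Complete Bouguer anomaly = -108.73 + 3.22 = -105.51 mGal

-105.5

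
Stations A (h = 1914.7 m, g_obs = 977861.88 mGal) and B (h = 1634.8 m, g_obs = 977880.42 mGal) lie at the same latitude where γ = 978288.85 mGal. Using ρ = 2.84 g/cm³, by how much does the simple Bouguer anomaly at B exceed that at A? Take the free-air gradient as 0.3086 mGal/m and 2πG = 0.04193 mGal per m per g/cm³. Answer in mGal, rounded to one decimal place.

-34.5

Δg_SB(A) = 977861.88 − 978288.85 + 0.3086×1914.7 − 0.04193×2.84×1914.7 = -64.10 mGal
Δg_SB(B) = 977880.42 − 978288.85 + 0.3086×1634.8 − 0.04193×2.84×1634.8 = -98.60 mGal
Difference = -98.60 − (-64.10) = -34.50 mGal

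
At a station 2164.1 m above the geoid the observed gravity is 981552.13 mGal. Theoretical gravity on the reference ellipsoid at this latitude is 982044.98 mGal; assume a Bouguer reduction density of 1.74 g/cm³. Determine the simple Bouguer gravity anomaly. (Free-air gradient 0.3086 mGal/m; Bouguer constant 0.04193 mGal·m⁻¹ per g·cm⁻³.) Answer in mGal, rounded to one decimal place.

17.1

Free-air correction = 0.3086 × 2164.1 = 667.84 mGal
Free-air anomaly = 981552.13 − 982044.98 + (667.84) = 174.99 mGal
Bouguer slab correction = 0.04193 × 1.74 × 2164.1 = 157.89 mGal
Simple Bouguer anomaly = 174.99 − (157.89) = 17.10 mGal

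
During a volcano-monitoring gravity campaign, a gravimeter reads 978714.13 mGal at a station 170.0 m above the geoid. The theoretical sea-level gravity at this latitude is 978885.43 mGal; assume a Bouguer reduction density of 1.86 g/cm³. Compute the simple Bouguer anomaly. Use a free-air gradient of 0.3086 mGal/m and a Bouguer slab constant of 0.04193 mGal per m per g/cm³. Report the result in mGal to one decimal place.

Free-air correction = 0.3086 × 170.0 = 52.46 mGal
Free-air anomaly = 978714.13 − 978885.43 + (52.46) = -118.84 mGal
Bouguer slab correction = 0.04193 × 1.86 × 170.0 = 13.26 mGal
Simple Bouguer anomaly = -118.84 − (13.26) = -132.10 mGal

-132.1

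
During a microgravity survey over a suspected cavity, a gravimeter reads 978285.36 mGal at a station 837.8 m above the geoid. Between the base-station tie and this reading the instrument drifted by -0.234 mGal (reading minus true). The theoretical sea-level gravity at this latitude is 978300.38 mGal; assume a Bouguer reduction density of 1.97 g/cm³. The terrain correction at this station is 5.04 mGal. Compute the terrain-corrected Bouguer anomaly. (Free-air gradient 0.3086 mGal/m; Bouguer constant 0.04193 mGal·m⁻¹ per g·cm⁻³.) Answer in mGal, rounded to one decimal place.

Drift-corrected reading = 978285.36 − (-0.234) = 978285.594 mGal
Free-air correction = 0.3086 × 837.8 = 258.55 mGal
Free-air anomaly = 978285.594 − 978300.38 + (258.55) = 243.764 mGal
Bouguer slab correction = 0.04193 × 1.97 × 837.8 = 69.20 mGal
Simple Bouguer anomaly = 243.764 − (69.20) = 174.564 mGal
Complete Bouguer anomaly = 174.564 + 5.04 = 179.604 mGal

179.6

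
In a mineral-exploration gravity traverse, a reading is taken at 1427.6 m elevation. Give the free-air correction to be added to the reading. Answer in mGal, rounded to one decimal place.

Free-air correction = 0.3086 × 1427.6 = 440.6 mGal

440.6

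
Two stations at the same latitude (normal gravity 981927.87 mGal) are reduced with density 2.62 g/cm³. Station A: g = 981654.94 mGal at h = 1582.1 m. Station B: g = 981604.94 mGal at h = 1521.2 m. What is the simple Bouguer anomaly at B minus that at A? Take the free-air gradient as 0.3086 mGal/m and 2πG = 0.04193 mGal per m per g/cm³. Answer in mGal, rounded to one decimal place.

Δg_SB(A) = 981654.94 − 981927.87 + 0.3086×1582.1 − 0.04193×2.62×1582.1 = 41.50 mGal
Δg_SB(B) = 981604.94 − 981927.87 + 0.3086×1521.2 − 0.04193×2.62×1521.2 = -20.60 mGal
Difference = -20.60 − (41.50) = -62.10 mGal

-62.1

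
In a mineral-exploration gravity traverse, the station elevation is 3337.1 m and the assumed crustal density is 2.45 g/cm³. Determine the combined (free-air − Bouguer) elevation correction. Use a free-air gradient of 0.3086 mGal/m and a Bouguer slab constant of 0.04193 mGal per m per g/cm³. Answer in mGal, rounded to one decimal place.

Combined gradient = 0.3086 − 0.04193 × 2.45 = 0.2058715 mGal/m
Combined elevation correction = 0.2058715 × 3337.1 = 687.0 mGal

687.0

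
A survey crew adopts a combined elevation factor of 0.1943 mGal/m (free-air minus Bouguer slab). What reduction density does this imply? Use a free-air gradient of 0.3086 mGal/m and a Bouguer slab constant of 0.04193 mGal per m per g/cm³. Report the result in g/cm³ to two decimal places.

0.1943 = 0.3086 − 0.04193 × ρ
ρ = (0.3086 − 0.1943) / 0.04193 = 2.73 g/cm³

2.73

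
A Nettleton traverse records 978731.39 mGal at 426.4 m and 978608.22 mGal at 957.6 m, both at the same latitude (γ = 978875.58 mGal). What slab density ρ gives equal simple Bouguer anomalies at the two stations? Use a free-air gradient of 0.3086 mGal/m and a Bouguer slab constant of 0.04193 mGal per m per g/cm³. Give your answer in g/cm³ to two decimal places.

Δg_obs = 978608.22 − 978731.39 = -123.17 mGal over Δh = 957.6 − 426.4 = 531.2 m
Equal Bouguer anomalies ⇒ Δg_obs + (0.3086 − 0.04193ρ)·Δh = 0
0.3086 − 0.04193ρ = −Δg_obs/Δh = 0.23187
ρ = (0.3086 − 0.23187) / 0.04193 = 1.83 g/cm³

1.83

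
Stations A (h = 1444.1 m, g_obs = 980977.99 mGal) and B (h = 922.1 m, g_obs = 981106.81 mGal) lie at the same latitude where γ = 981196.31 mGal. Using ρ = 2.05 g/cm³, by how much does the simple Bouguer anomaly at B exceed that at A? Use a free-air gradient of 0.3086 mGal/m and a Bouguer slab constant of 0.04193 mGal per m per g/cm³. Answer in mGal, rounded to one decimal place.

12.6

Δg_SB(A) = 980977.99 − 981196.31 + 0.3086×1444.1 − 0.04193×2.05×1444.1 = 103.20 mGal
Δg_SB(B) = 981106.81 − 981196.31 + 0.3086×922.1 − 0.04193×2.05×922.1 = 115.80 mGal
Difference = 115.80 − (103.20) = 12.60 mGal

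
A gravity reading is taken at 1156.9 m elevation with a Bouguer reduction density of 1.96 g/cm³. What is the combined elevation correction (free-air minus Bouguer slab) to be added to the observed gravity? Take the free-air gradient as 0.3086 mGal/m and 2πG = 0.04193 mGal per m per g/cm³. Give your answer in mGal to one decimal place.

261.9

Combined gradient = 0.3086 − 0.04193 × 1.96 = 0.2264172 mGal/m
Combined elevation correction = 0.2264172 × 1156.9 = 261.9 mGal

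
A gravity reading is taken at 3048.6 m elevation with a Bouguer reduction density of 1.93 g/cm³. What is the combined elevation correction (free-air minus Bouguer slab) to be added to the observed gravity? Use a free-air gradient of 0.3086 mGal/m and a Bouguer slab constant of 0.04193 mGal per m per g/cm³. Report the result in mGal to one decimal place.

Combined gradient = 0.3086 − 0.04193 × 1.93 = 0.2276751 mGal/m
Combined elevation correction = 0.2276751 × 3048.6 = 694.1 mGal

694.1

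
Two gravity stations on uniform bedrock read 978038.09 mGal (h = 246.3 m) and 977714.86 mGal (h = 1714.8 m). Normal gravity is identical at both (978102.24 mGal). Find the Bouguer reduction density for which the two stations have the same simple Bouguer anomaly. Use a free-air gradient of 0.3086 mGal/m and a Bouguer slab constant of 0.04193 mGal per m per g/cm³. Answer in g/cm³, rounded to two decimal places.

Δg_obs = 977714.86 − 978038.09 = -323.23 mGal over Δh = 1714.8 − 246.3 = 1468.5 m
Equal Bouguer anomalies ⇒ Δg_obs + (0.3086 − 0.04193ρ)·Δh = 0
0.3086 − 0.04193ρ = −Δg_obs/Δh = 0.22011
ρ = (0.3086 − 0.22011) / 0.04193 = 2.11 g/cm³

2.11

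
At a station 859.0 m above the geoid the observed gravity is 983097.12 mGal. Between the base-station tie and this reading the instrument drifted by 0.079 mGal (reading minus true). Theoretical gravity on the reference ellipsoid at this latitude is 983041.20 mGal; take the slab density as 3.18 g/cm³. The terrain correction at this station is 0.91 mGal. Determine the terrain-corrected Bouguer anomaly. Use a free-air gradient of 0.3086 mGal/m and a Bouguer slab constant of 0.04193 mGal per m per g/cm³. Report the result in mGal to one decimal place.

Drift-corrected reading = 983097.12 − (0.079) = 983097.041 mGal
Free-air correction = 0.3086 × 859.0 = 265.09 mGal
Free-air anomaly = 983097.041 − 983041.20 + (265.09) = 320.931 mGal
Bouguer slab correction = 0.04193 × 3.18 × 859.0 = 114.54 mGal
Simple Bouguer anomaly = 320.931 − (114.54) = 206.391 mGal
Complete Bouguer anomaly = 206.391 + 0.91 = 207.301 mGal

207.3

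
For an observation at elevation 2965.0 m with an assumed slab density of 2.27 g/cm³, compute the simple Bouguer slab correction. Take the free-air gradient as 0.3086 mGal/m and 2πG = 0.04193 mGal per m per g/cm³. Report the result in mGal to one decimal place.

Bouguer slab correction = 0.04193 × 2.27 × 2965.0 = 282.2 mGal

282.2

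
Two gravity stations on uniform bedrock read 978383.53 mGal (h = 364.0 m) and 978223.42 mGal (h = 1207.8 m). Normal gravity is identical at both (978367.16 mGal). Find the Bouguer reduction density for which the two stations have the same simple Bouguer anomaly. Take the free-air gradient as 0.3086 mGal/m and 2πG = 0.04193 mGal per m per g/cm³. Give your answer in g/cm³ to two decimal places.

2.83

Δg_obs = 978223.42 − 978383.53 = -160.11 mGal over Δh = 1207.8 − 364.0 = 843.8 m
Equal Bouguer anomalies ⇒ Δg_obs + (0.3086 − 0.04193ρ)·Δh = 0
0.3086 − 0.04193ρ = −Δg_obs/Δh = 0.18975
ρ = (0.3086 − 0.18975) / 0.04193 = 2.83 g/cm³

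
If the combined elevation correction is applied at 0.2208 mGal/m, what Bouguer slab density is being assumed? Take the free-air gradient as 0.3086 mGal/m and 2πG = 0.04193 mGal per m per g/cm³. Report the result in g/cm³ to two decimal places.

2.09

0.2208 = 0.3086 − 0.04193 × ρ
ρ = (0.3086 − 0.2208) / 0.04193 = 2.09 g/cm³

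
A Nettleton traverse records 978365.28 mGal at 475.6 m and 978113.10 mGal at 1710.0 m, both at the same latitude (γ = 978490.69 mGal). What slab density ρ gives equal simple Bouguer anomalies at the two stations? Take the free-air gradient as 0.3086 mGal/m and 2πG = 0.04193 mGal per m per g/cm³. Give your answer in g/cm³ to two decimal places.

2.49

Δg_obs = 978113.10 − 978365.28 = -252.18 mGal over Δh = 1710.0 − 475.6 = 1234.4 m
Equal Bouguer anomalies ⇒ Δg_obs + (0.3086 − 0.04193ρ)·Δh = 0
0.3086 − 0.04193ρ = −Δg_obs/Δh = 0.20429
ρ = (0.3086 − 0.20429) / 0.04193 = 2.49 g/cm³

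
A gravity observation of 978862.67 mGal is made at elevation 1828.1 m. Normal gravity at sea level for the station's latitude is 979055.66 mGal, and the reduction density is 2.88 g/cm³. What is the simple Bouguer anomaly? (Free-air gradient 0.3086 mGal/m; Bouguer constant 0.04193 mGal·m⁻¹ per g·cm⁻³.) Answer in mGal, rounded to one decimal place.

Free-air correction = 0.3086 × 1828.1 = 564.15 mGal
Free-air anomaly = 978862.67 − 979055.66 + (564.15) = 371.16 mGal
Bouguer slab correction = 0.04193 × 2.88 × 1828.1 = 220.76 mGal
Simple Bouguer anomaly = 371.16 − (220.76) = 150.40 mGal

150.4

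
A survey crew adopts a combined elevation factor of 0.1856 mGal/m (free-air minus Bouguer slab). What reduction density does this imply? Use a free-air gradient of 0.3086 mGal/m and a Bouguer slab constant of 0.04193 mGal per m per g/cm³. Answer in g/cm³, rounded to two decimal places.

0.1856 = 0.3086 − 0.04193 × ρ
ρ = (0.3086 − 0.1856) / 0.04193 = 2.93 g/cm³

2.93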